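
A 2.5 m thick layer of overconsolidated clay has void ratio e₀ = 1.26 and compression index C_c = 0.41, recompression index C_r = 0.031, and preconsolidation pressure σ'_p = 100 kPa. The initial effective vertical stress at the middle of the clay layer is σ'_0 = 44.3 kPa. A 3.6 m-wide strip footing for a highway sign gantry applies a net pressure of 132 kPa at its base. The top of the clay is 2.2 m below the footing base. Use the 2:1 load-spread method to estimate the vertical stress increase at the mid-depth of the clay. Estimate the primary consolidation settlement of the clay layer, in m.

Mid-depth of clay below the footing base: z = 2.2 + 2.5/2 = 3.45 m.
Stress increase at mid-clay by the 2:1 spreading method:
Δσ = qB/(B+z) = 132×3.6/(3.6+3.45) = 67.404 kPa
Final effective stress: σ'_f = 44.3 + 67.404 = 111.7 kPa.
σ'_f = 111.7 > σ'_p = 100 kPa, so the stress path crosses the preconsolidation pressure — recompression up to σ'_p, then virgin compression beyond:
S_c = H/(1+e₀)·[C_r·log₁₀(σ'_p/σ'_0) + C_c·log₁₀(σ'_f/σ'_p)]
    = 2.5/2.26 × [0.031×log₁₀(100/44.3) + 0.41×log₁₀(111.7/100)]
    = 1.1062 × [0.010961 + 0.019702] = 0.03392 m

S_c ≈ 0.0339 m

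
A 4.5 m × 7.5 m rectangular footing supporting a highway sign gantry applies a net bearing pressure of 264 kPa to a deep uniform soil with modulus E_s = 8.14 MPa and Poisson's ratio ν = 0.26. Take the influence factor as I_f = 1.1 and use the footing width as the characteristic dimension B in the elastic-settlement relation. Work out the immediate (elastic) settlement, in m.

Immediate (elastic) settlement: S_e = q·B·(1−ν²)/E_s · I_f.
E_s = 8.14 MPa = 8140 kPa.
S_e = 264 × 4.5 × (1 − 0.26²) / 8140 × 1.1
    = 264 × 4.5 × 0.9324 / 8140 × 1.1
    = 0.1497 m

S_e ≈ 0.15 m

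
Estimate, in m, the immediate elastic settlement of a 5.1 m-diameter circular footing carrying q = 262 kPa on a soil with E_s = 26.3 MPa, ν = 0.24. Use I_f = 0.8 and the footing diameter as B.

S_e ≈ 0.0383 m

Immediate (elastic) settlement: S_e = q·B·(1−ν²)/E_s · I_f.
E_s = 26.3 MPa = 26300 kPa.
S_e = 262 × 5.1 × (1 − 0.24²) / 26300 × 0.8
    = 262 × 5.1 × 0.9424 / 26300 × 0.8
    = 0.0383 m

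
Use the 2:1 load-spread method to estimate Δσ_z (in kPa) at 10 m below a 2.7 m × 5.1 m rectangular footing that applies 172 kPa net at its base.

Δσ_z ≈ 12.3 kPa

By the 2:1 method the load spreads at 1 horizontal : 2 vertical, so at depth z the loaded area has grown by z in each plan dimension:
Δσ = qBL/((B+z)(L+z)) = 172×2.7×5.1/((2.7+10)(5.1+10)) = 12.35 kPa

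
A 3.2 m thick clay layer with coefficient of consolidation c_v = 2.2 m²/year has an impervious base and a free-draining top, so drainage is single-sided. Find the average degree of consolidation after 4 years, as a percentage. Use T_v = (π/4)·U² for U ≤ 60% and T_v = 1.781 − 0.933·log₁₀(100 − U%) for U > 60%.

U ≈ 90.3 %

Drainage path length: H_d = H = 3.2 m (single drainage).
T_v = c_v·t/H_d² = 2.2×4/3.2² = 0.85937.
T_v = 0.85937 corresponds to the U > 60% branch:
U = 1 − 10^((1.781 − T_v)/0.933)/100 = 0.9028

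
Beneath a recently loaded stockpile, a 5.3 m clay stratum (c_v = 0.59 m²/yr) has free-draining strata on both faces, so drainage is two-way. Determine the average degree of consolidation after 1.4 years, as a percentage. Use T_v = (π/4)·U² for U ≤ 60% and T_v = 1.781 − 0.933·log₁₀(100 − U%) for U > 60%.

Drainage path length: H_d = H/2 = 2.65 m (double drainage).
T_v = c_v·t/H_d² = 0.59×1.4/2.65² = 0.11762.
T_v = 0.11762 corresponds to the U ≤ 60% branch:
U = √(4T_v/π) = 0.387

U ≈ 38.7 %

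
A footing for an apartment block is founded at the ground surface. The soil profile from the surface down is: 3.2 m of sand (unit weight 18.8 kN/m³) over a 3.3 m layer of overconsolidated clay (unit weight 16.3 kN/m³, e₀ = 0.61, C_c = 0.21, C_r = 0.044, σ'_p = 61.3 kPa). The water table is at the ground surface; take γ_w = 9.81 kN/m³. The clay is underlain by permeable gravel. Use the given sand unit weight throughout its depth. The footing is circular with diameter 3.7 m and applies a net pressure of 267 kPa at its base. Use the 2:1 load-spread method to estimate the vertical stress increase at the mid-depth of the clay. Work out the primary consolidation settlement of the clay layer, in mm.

S_c ≈ 87.9 mm

Mid-depth of clay below the ground surface: z = 3.2 + 3.3/2 = 4.85 m.
Total vertical stress at mid-clay: σ_v = 18.8×3.2 + 16.3×1.65 = 87.055 kPa.
Pore pressure: u = 9.81×(4.85 − 0) = 47.578 kPa.
Initial effective stress: σ'_0 = σ_v − u = 87.055 − 47.578 = 39.477 kPa.
Stress increase at mid-clay by the 2:1 spreading method:
Δσ ≈ qD²/(D+z)² = 267×3.7²/(3.7+4.85)² = 50.001 kPa
Final effective stress: σ'_f = 39.477 + 50.001 = 89.478 kPa.
σ'_f = 89.478 > σ'_p = 61.3 kPa, so the stress path crosses the preconsolidation pressure — recompression up to σ'_p, then virgin compression beyond:
S_c = H/(1+e₀)·[C_r·log₁₀(σ'_p/σ'_0) + C_c·log₁₀(σ'_f/σ'_p)]
    = 3.3/1.61 × [0.044×log₁₀(61.3/39.477) + 0.21×log₁₀(89.478/61.3)]
    = 2.0497 × [0.0084091 + 0.034494] = 0.08794 m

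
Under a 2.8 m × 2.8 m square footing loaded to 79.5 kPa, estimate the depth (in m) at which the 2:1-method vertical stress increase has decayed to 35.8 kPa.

2:1 spreading — at depth z the loaded area has grown by z in each plan dimension:
qB²/(B+z)² = Δσ_z ⇒ z = B(√(q/Δσ_z) − 1) = 2.8×(√(79.5/35.8) − 1) = 1.373 m

z ≈ 1.37 m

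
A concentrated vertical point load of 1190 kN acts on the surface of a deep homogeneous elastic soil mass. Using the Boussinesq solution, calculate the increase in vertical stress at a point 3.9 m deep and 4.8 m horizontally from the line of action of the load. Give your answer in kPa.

Δσ_z ≈ 3.72 kPa

Boussinesq vertical stress below a point load on an elastic half-space:
Δσ_z = 3P/(2πz²) · [1 + (r/z)²]^(−5/2)
r/z = 4.8/3.9 = 1.2308; [1+(r/z)²]^(−5/2) = 0.099711.
Δσ_z = 3×1190/(2π×3.9²) × 0.099711 = 37.356 × 0.099711 = 3.725 kPa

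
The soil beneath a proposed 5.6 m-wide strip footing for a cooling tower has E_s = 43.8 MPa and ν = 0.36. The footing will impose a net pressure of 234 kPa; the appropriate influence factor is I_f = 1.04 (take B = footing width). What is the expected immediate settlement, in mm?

S_e ≈ 27.1 mm

Immediate (elastic) settlement: S_e = q·B·(1−ν²)/E_s · I_f.
E_s = 43.8 MPa = 43800 kPa.
S_e = 234 × 5.6 × (1 − 0.36²) / 43800 × 1.04
    = 234 × 5.6 × 0.8704 / 43800 × 1.04
    = 0.02708 m = 27.08 mm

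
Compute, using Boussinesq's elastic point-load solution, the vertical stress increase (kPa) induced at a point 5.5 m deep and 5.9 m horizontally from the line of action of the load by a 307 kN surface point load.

Boussinesq vertical stress below a point load on an elastic half-space:
Δσ_z = 3P/(2πz²) · [1 + (r/z)²]^(−5/2)
r/z = 5.9/5.5 = 1.0727; [1+(r/z)²]^(−5/2) = 0.14741.
Δσ_z = 3×307/(2π×5.5²) × 0.14741 = 4.8457 × 0.14741 = 0.7143 kPa

Δσ_z ≈ 0.714 kPa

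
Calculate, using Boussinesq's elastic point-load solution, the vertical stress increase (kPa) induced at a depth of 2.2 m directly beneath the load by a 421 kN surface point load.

Boussinesq vertical stress below a point load on an elastic half-space:
Δσ_z = 3P/(2πz²) · [1 + (r/z)²]^(−5/2)
r/z = 0/2.2 = 0; [1+(r/z)²]^(−5/2) = 1.
Δσ_z = 3×421/(2π×2.2²) × 1 = 41.532 × 1 = 41.53 kPa

Δσ_z ≈ 41.5 kPa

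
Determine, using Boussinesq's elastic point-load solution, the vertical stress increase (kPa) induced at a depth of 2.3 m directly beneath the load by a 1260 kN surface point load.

Boussinesq vertical stress below a point load on an elastic half-space:
Δσ_z = 3P/(2πz²) · [1 + (r/z)²]^(−5/2)
r/z = 0/2.3 = 0; [1+(r/z)²]^(−5/2) = 1.
Δσ_z = 3×1260/(2π×2.3²) × 1 = 113.73 × 1 = 113.7 kPa

Δσ_z ≈ 114 kPa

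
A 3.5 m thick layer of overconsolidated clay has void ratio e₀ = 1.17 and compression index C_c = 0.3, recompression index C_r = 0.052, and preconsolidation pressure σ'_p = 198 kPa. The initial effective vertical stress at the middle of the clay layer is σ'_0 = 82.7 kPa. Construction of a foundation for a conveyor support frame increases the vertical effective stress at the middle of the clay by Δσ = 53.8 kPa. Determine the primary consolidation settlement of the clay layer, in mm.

Final effective stress: σ'_f = 82.7 + 53.8 = 136.5 kPa.
σ'_f = 136.5 ≤ σ'_p = 198 kPa, so the clay remains overconsolidated and only the recompression index applies:
S_c = C_r·H/(1+e₀)·log₁₀(σ'_f/σ'_0) = 0.052×3.5/2.17×log₁₀(136.5/82.7)
    = 0.083871 × 0.21763 = 0.01825 m

S_c ≈ 18.3 mm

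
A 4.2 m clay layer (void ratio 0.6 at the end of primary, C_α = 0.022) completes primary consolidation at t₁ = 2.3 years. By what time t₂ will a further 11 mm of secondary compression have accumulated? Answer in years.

t₂ ≈ 3.57 years

S_s = C_α·H/(1+e_p)·log₁₀(t₂/t₁) ⇒ log₁₀(t₂/t₁) = S_s·(1+e_p)/(C_α·H).
log₁₀(t₂/t₁) = 0.011 × (1+0.6) / (0.022×4.2) = 0.1905
t₂ = t₁ × 10^0.1905 = 2.3 × 1.551 = 3.566 years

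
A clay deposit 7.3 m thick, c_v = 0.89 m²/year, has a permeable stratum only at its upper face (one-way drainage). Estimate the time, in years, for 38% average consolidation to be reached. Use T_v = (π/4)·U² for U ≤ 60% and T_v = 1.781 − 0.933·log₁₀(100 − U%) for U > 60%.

t ≈ 6.79 years

Drainage path length: H_d = H = 7.3 m (single drainage).
U ≤ 60%: T_v = (π/4)·U² = (π/4)×0.38² = 0.11341.
t = T_v·H_d²/c_v = 0.11341×7.3²/0.89 = 6.791 years.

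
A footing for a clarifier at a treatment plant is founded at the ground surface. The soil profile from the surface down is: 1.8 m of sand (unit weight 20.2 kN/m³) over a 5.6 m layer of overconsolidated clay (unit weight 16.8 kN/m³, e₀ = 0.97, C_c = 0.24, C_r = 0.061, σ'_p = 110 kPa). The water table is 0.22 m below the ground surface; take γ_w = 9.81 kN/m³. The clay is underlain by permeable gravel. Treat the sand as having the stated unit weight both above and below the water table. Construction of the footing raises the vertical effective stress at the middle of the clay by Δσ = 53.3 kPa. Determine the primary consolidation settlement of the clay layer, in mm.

Mid-depth of clay below the ground surface: z = 1.8 + 5.6/2 = 4.6 m.
Total vertical stress at mid-clay: σ_v = 20.2×1.8 + 16.8×2.8 = 83.4 kPa.
Pore pressure: u = 9.81×(4.6 − 0.22) = 42.968 kPa.
Initial effective stress: σ'_0 = σ_v − u = 83.4 − 42.968 = 40.432 kPa.
Final effective stress: σ'_f = 40.432 + 53.3 = 93.732 kPa.
σ'_f = 93.732 ≤ σ'_p = 110 kPa, so the clay remains overconsolidated and only the recompression index applies:
S_c = C_r·H/(1+e₀)·log₁₀(σ'_f/σ'_0) = 0.061×5.6/1.97×log₁₀(93.732/40.432)
    = 0.1734 × 0.36516 = 0.06332 m

S_c ≈ 63.3 mm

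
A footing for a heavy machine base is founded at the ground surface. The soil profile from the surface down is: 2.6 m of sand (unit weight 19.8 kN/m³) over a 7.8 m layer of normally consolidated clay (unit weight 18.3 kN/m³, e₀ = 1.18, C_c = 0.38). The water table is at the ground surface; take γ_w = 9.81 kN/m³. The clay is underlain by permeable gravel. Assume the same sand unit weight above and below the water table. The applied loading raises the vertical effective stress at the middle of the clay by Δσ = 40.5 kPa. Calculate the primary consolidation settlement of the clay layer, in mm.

S_c ≈ 308 mm

Mid-depth of clay below the ground surface: z = 2.6 + 7.8/2 = 6.5 m.
Total vertical stress at mid-clay: σ_v = 19.8×2.6 + 18.3×3.9 = 122.85 kPa.
Pore pressure: u = 9.81×(6.5 − 0) = 63.765 kPa.
Initial effective stress: σ'_0 = σ_v − u = 122.85 − 63.765 = 59.085 kPa.
Final effective stress: σ'_f = σ'_0 + Δσ = 59.085 + 40.5 = 99.585 kPa.
Normally consolidated clay, so the full stress increment lies on the virgin compression line:
S_c = C_c·H/(1+e₀)·log₁₀(σ'_f/σ'_0) = 0.38×7.8/(1+1.18)×log₁₀(99.585/59.085)
    = 1.3596 × 0.22672 = 0.3082 m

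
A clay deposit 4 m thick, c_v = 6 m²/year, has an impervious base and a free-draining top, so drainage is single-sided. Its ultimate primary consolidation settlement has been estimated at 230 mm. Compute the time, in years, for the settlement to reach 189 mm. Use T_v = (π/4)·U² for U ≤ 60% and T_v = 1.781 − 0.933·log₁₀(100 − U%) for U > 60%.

Drainage path length: H_d = H = 4 m (single drainage).
U = S(t)/S_ult = 189/230 = 0.8217.
U > 60%: T_v = 1.781 − 0.933·log₁₀(100 − 82.174) = 0.61376.
t = T_v·H_d²/c_v = 0.61376×4²/6 = 1.637 years.

t ≈ 1.64 years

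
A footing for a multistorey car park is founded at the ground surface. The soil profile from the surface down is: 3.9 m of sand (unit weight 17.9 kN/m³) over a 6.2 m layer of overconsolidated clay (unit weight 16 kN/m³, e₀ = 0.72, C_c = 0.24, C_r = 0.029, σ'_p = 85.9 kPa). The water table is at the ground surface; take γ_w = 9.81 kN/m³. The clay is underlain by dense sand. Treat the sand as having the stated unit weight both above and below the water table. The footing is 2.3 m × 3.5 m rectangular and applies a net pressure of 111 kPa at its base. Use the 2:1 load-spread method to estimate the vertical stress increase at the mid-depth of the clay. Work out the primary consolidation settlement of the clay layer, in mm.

S_c ≈ 7.53 mm

Mid-depth of clay below the ground surface: z = 3.9 + 6.2/2 = 7 m.
Total vertical stress at mid-clay: σ_v = 17.9×3.9 + 16×3.1 = 119.41 kPa.
Pore pressure: u = 9.81×(7 − 0) = 68.67 kPa.
Initial effective stress: σ'_0 = σ_v − u = 119.41 − 68.67 = 50.74 kPa.
Stress increase at mid-clay by the 2:1 spreading method:
Δσ = qBL/((B+z)(L+z)) = 111×2.3×3.5/((2.3+7)(3.5+7)) = 9.1505 kPa
Final effective stress: σ'_f = 50.74 + 9.1505 = 59.891 kPa.
σ'_f = 59.891 ≤ σ'_p = 85.9 kPa, so the clay remains overconsolidated and only the recompression index applies:
S_c = C_r·H/(1+e₀)·log₁₀(σ'_f/σ'_0) = 0.029×6.2/1.72×log₁₀(59.891/50.74)
    = 0.10454 × 0.072011 = 0.007528 m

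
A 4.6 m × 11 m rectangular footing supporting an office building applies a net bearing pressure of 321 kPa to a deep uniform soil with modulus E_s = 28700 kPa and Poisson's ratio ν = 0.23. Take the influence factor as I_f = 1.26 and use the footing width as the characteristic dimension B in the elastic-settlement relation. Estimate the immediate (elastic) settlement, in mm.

S_e ≈ 61.4 mm

Immediate (elastic) settlement: S_e = q·B·(1−ν²)/E_s · I_f.
S_e = 321 × 4.6 × (1 − 0.23²) / 28700 × 1.26
    = 321 × 4.6 × 0.9471 / 28700 × 1.26
    = 0.0614 m = 61.4 mm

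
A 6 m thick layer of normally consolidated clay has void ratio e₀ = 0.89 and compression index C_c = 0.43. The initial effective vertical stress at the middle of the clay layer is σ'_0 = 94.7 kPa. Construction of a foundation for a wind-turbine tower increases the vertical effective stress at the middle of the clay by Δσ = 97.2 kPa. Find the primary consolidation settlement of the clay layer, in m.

S_c ≈ 0.419 m

Final effective stress: σ'_f = σ'_0 + Δσ = 94.7 + 97.2 = 191.9 kPa.
Normally consolidated clay, so the full stress increment lies on the virgin compression line:
S_c = C_c·H/(1+e₀)·log₁₀(σ'_f/σ'_0) = 0.43×6/(1+0.89)×log₁₀(191.9/94.7)
    = 1.3651 × 0.30672 = 0.4187 m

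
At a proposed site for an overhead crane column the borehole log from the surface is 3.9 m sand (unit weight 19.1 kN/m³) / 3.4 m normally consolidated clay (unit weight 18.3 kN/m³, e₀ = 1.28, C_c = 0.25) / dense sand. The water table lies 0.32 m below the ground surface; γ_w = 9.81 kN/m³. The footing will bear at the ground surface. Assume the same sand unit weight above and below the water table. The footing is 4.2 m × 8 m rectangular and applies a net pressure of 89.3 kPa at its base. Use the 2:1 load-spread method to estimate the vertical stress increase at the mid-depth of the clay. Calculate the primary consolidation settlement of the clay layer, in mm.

Mid-depth of clay below the ground surface: z = 3.9 + 3.4/2 = 5.6 m.
Total vertical stress at mid-clay: σ_v = 19.1×3.9 + 18.3×1.7 = 105.6 kPa.
Pore pressure: u = 9.81×(5.6 − 0.32) = 51.797 kPa.
Initial effective stress: σ'_0 = σ_v − u = 105.6 − 51.797 = 53.803 kPa.
Stress increase at mid-clay by the 2:1 spreading method:
Δσ = qBL/((B+z)(L+z)) = 89.3×4.2×8/((4.2+5.6)(8+5.6)) = 22.513 kPa
Final effective stress: σ'_f = σ'_0 + Δσ = 53.803 + 22.513 = 76.316 kPa.
Normally consolidated clay, so the full stress increment lies on the virgin compression line:
S_c = C_c·H/(1+e₀)·log₁₀(σ'_f/σ'_0) = 0.25×3.4/(1+1.28)×log₁₀(76.316/53.803)
    = 0.37281 × 0.15181 = 0.0566 m

S_c ≈ 56.6 mm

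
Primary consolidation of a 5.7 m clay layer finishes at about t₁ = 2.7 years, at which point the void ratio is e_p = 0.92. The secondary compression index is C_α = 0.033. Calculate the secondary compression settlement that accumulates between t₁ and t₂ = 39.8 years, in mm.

S_s ≈ 114 mm

Secondary compression: S_s = C_α·H/(1+e_p)·log₁₀(t₂/t₁)
S_s = 0.033×5.7/(1+0.92)×log₁₀(39.8/2.7)
    = 0.09797 × 1.169 = 0.1145 m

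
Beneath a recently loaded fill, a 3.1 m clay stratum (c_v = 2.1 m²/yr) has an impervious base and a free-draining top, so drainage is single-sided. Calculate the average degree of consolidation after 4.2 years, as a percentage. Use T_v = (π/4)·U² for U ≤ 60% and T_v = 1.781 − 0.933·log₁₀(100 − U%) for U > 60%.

U ≈ 91.6 %

Drainage path length: H_d = H = 3.1 m (single drainage).
T_v = c_v·t/H_d² = 2.1×4.2/3.1² = 0.91779.
T_v = 0.91779 corresponds to the U > 60% branch:
U = 1 − 10^((1.781 − T_v)/0.933)/100 = 0.9158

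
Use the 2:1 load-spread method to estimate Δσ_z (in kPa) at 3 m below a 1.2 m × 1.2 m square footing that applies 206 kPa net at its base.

By the 2:1 method the load spreads at 1 horizontal : 2 vertical, so at depth z the loaded area has grown by z in each plan dimension:
Δσ = qBL/((B+z)(L+z)) = 206×1.2×1.2/((1.2+3)(1.2+3)) = 16.816 kPa

Δσ_z ≈ 16.8 kPa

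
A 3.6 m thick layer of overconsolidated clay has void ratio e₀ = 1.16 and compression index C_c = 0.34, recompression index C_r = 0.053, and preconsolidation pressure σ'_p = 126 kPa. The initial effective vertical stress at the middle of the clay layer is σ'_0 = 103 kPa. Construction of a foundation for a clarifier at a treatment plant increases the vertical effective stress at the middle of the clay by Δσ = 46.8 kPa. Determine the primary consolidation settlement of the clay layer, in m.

S_c ≈ 0.0503 m

Final effective stress: σ'_f = 103 + 46.8 = 149.8 kPa.
σ'_f = 149.8 > σ'_p = 126 kPa, so the stress path crosses the preconsolidation pressure — recompression up to σ'_p, then virgin compression beyond:
S_c = H/(1+e₀)·[C_r·log₁₀(σ'_p/σ'_0) + C_c·log₁₀(σ'_f/σ'_p)]
    = 3.6/2.16 × [0.053×log₁₀(126/103) + 0.34×log₁₀(149.8/126)]
    = 1.6667 × [0.0046393 + 0.025548] = 0.05031 m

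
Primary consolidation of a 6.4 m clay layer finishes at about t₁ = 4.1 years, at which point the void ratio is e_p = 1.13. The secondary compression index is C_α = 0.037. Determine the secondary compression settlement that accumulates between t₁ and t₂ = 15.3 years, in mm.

S_s ≈ 63.6 mm

Secondary compression: S_s = C_α·H/(1+e_p)·log₁₀(t₂/t₁)
S_s = 0.037×6.4/(1+1.13)×log₁₀(15.3/4.1)
    = 0.1112 × 0.5719 = 0.06358 m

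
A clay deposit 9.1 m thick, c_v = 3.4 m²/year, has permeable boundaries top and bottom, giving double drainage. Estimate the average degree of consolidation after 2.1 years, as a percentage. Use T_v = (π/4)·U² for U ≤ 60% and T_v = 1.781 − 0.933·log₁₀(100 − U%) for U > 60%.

Drainage path length: H_d = H/2 = 4.55 m (double drainage).
T_v = c_v·t/H_d² = 3.4×2.1/4.55² = 0.34489.
T_v = 0.34489 corresponds to the U > 60% branch:
U = 1 − 10^((1.781 − T_v)/0.933)/100 = 0.6539

U ≈ 65.4 %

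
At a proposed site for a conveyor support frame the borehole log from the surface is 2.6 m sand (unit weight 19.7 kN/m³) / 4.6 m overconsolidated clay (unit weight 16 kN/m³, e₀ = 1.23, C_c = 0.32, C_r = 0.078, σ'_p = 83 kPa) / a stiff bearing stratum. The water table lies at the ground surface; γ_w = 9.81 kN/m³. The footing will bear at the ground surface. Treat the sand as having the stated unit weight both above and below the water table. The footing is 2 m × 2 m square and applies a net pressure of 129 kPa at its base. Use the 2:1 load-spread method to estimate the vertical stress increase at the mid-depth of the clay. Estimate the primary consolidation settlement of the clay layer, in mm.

S_c ≈ 16.8 mm

Mid-depth of clay below the ground surface: z = 2.6 + 4.6/2 = 4.9 m.
Total vertical stress at mid-clay: σ_v = 19.7×2.6 + 16×2.3 = 88.02 kPa.
Pore pressure: u = 9.81×(4.9 − 0) = 48.069 kPa.
Initial effective stress: σ'_0 = σ_v − u = 88.02 − 48.069 = 39.951 kPa.
Stress increase at mid-clay by the 2:1 spreading method:
Δσ = qBL/((B+z)(L+z)) = 129×2×2/((2+4.9)(2+4.9)) = 10.838 kPa
Final effective stress: σ'_f = 39.951 + 10.838 = 50.789 kPa.
σ'_f = 50.789 ≤ σ'_p = 83 kPa, so the clay remains overconsolidated and only the recompression index applies:
S_c = C_r·H/(1+e₀)·log₁₀(σ'_f/σ'_0) = 0.078×4.6/2.23×log₁₀(50.789/39.951)
    = 0.1609 × 0.10424 = 0.01677 m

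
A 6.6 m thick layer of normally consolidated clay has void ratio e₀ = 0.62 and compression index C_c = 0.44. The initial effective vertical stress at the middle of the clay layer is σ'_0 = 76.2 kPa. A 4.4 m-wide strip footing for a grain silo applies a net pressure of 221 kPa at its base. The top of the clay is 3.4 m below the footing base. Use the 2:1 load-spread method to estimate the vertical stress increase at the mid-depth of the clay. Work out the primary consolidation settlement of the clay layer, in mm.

S_c ≈ 596 mm

Mid-depth of clay below the footing base: z = 3.4 + 6.6/2 = 6.7 m.
Stress increase at mid-clay by the 2:1 spreading method:
Δσ = qB/(B+z) = 221×4.4/(4.4+6.7) = 87.604 kPa
Final effective stress: σ'_f = σ'_0 + Δσ = 76.2 + 87.604 = 163.8 kPa.
Normally consolidated clay, so the full stress increment lies on the virgin compression line:
S_c = C_c·H/(1+e₀)·log₁₀(σ'_f/σ'_0) = 0.44×6.6/(1+0.62)×log₁₀(163.8/76.2)
    = 1.7926 × 0.33236 = 0.5958 m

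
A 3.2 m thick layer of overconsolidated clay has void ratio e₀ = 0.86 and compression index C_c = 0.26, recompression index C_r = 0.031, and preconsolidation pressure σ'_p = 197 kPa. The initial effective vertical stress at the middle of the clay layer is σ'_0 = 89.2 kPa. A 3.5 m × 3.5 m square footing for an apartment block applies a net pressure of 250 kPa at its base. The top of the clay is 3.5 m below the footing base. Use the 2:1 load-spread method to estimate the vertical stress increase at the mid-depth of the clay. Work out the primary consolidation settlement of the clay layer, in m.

Mid-depth of clay below the footing base: z = 3.5 + 3.2/2 = 5.1 m.
Stress increase at mid-clay by the 2:1 spreading method:
Δσ = qBL/((B+z)(L+z)) = 250×3.5×3.5/((3.5+5.1)(3.5+5.1)) = 41.408 kPa
Final effective stress: σ'_f = 89.2 + 41.408 = 130.61 kPa.
σ'_f = 130.61 ≤ σ'_p = 197 kPa, so the clay remains overconsolidated and only the recompression index applies:
S_c = C_r·H/(1+e₀)·log₁₀(σ'_f/σ'_0) = 0.031×3.2/1.86×log₁₀(130.61/89.2)
    = 0.053332 × 0.16561 = 0.008832 m

S_c ≈ 0.00883 m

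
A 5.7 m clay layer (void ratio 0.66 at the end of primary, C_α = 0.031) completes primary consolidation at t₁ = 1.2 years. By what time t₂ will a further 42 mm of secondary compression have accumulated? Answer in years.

t₂ ≈ 2.98 years

S_s = C_α·H/(1+e_p)·log₁₀(t₂/t₁) ⇒ log₁₀(t₂/t₁) = S_s·(1+e_p)/(C_α·H).
log₁₀(t₂/t₁) = 0.042 × (1+0.66) / (0.031×5.7) = 0.3946
t₂ = t₁ × 10^0.3946 = 1.2 × 2.481 = 2.977 years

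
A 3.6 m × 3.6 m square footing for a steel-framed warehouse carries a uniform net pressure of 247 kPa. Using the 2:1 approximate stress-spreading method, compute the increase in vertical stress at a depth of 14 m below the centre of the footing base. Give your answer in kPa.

By the 2:1 method the load spreads at 1 horizontal : 2 vertical, so at depth z the loaded area has grown by z in each plan dimension:
Δσ = qBL/((B+z)(L+z)) = 247×3.6×3.6/((3.6+14)(3.6+14)) = 10.334 kPa

Δσ_z ≈ 10.3 kPa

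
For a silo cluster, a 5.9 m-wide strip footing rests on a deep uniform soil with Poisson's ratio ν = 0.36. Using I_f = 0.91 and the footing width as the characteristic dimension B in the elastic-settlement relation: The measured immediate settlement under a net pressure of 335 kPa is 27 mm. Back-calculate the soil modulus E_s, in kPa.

E_s ≈ 58000 kPa

S_e = q·B·(1−ν²)/E_s · I_f  ⇒  E_s = q·B·(1−ν²)·I_f / S_e.
E_s = 335 × 5.9 × 0.8704 × 0.91 / 0.027 = 57980 kPa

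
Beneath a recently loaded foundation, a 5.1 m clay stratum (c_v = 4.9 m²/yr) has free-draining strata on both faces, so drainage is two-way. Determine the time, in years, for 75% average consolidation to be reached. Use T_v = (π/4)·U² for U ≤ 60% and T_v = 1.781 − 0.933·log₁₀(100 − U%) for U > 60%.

Drainage path length: H_d = H/2 = 2.55 m (double drainage).
U > 60%: T_v = 1.781 − 0.933·log₁₀(100 − 75) = 0.47672.
t = T_v·H_d²/c_v = 0.47672×2.55²/4.9 = 0.6326 years.

t ≈ 0.633 years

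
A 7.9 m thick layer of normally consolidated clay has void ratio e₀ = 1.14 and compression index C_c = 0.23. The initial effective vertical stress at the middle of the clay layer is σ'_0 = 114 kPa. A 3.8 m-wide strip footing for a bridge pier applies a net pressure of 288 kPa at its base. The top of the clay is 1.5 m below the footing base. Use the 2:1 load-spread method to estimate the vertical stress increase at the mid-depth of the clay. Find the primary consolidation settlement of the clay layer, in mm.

Mid-depth of clay below the footing base: z = 1.5 + 7.9/2 = 5.45 m.
Stress increase at mid-clay by the 2:1 spreading method:
Δσ = qB/(B+z) = 288×3.8/(3.8+5.45) = 118.31 kPa
Final effective stress: σ'_f = σ'_0 + Δσ = 114 + 118.31 = 232.31 kPa.
Normally consolidated clay, so the full stress increment lies on the virgin compression line:
S_c = C_c·H/(1+e₀)·log₁₀(σ'_f/σ'_0) = 0.23×7.9/(1+1.14)×log₁₀(232.31/114)
    = 0.84907 × 0.30916 = 0.2625 m

S_c ≈ 262 mm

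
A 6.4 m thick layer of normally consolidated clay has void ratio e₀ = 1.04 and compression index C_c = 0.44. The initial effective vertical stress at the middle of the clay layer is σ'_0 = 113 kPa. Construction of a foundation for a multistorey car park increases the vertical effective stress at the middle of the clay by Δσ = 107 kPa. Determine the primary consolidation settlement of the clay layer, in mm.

S_c ≈ 399 mm

Final effective stress: σ'_f = σ'_0 + Δσ = 113 + 107 = 220 kPa.
Normally consolidated clay, so the full stress increment lies on the virgin compression line:
S_c = C_c·H/(1+e₀)·log₁₀(σ'_f/σ'_0) = 0.44×6.4/(1+1.04)×log₁₀(220/113)
    = 1.3804 × 0.28934 = 0.3994 m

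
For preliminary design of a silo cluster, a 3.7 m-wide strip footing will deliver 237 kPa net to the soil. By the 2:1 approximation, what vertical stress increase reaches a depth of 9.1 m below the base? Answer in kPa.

Δσ_z ≈ 68.5 kPa

By the 2:1 method the load spreads at 1 horizontal : 2 vertical, so at depth z the loaded area has grown by z in each plan dimension:
Δσ = qB/(B+z) = 237×3.7/(3.7+9.1) = 68.508 kPa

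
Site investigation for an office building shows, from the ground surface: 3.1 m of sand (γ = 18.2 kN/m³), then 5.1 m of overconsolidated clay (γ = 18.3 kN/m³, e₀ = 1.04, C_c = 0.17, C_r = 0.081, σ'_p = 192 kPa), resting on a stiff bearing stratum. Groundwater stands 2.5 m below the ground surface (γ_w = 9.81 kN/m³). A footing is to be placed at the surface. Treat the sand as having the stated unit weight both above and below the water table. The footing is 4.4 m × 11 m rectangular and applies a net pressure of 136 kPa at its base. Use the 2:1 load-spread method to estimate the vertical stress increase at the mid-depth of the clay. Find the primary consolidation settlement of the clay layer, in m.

Mid-depth of clay below the ground surface: z = 3.1 + 5.1/2 = 5.65 m.
Total vertical stress at mid-clay: σ_v = 18.2×3.1 + 18.3×2.55 = 103.09 kPa.
Pore pressure: u = 9.81×(5.65 − 2.5) = 30.902 kPa.
Initial effective stress: σ'_0 = σ_v − u = 103.09 − 30.902 = 72.188 kPa.
Stress increase at mid-clay by the 2:1 spreading method:
Δσ = qBL/((B+z)(L+z)) = 136×4.4×11/((4.4+5.65)(11+5.65)) = 39.337 kPa
Final effective stress: σ'_f = 72.188 + 39.337 = 111.53 kPa.
σ'_f = 111.53 ≤ σ'_p = 192 kPa, so the clay remains overconsolidated and only the recompression index applies:
S_c = C_r·H/(1+e₀)·log₁₀(σ'_f/σ'_0) = 0.081×5.1/2.04×log₁₀(111.53/72.188)
    = 0.2025 × 0.18893 = 0.03826 m

S_c ≈ 0.0383 m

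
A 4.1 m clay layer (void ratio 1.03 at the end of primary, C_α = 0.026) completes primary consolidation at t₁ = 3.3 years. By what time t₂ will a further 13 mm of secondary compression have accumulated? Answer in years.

S_s = C_α·H/(1+e_p)·log₁₀(t₂/t₁) ⇒ log₁₀(t₂/t₁) = S_s·(1+e_p)/(C_α·H).
log₁₀(t₂/t₁) = 0.013 × (1+1.03) / (0.026×4.1) = 0.2476
t₂ = t₁ × 10^0.2476 = 3.3 × 1.768 = 5.835 years

t₂ ≈ 5.84 years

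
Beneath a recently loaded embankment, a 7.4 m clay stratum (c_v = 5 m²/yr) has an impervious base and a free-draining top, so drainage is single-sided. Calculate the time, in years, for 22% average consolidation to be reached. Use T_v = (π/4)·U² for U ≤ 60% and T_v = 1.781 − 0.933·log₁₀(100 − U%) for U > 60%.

Drainage path length: H_d = H = 7.4 m (single drainage).
U ≤ 60%: T_v = (π/4)·U² = (π/4)×0.22² = 0.038013.
t = T_v·H_d²/c_v = 0.038013×7.4²/5 = 0.4163 years.

t ≈ 0.416 years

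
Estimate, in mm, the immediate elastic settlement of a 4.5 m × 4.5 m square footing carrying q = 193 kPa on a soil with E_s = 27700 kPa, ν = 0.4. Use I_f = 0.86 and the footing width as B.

S_e ≈ 22.6 mm

Immediate (elastic) settlement: S_e = q·B·(1−ν²)/E_s · I_f.
S_e = 193 × 4.5 × (1 − 0.4²) / 27700 × 0.86
    = 193 × 4.5 × 0.84 / 27700 × 0.86
    = 0.02265 m = 22.65 mm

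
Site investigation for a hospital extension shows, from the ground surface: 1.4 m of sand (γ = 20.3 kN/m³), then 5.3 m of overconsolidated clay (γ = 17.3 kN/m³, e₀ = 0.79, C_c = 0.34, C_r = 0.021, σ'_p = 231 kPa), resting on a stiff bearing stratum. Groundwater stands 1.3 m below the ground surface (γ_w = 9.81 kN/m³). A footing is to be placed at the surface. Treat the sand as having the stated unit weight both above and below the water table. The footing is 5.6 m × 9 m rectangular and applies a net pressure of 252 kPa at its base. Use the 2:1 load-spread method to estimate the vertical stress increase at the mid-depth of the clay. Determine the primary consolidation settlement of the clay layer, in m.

Mid-depth of clay below the ground surface: z = 1.4 + 5.3/2 = 4.05 m.
Total vertical stress at mid-clay: σ_v = 20.3×1.4 + 17.3×2.65 = 74.265 kPa.
Pore pressure: u = 9.81×(4.05 − 1.3) = 26.978 kPa.
Initial effective stress: σ'_0 = σ_v − u = 74.265 − 26.978 = 47.287 kPa.
Stress increase at mid-clay by the 2:1 spreading method:
Δσ = qBL/((B+z)(L+z)) = 252×5.6×9/((5.6+4.05)(9+4.05)) = 100.85 kPa
Final effective stress: σ'_f = 47.287 + 100.85 = 148.14 kPa.
σ'_f = 148.14 ≤ σ'_p = 231 kPa, so the clay remains overconsolidated and only the recompression index applies:
S_c = C_r·H/(1+e₀)·log₁₀(σ'_f/σ'_0) = 0.021×5.3/1.79×log₁₀(148.14/47.287)
    = 0.062179 × 0.49593 = 0.03084 m

S_c ≈ 0.0308 m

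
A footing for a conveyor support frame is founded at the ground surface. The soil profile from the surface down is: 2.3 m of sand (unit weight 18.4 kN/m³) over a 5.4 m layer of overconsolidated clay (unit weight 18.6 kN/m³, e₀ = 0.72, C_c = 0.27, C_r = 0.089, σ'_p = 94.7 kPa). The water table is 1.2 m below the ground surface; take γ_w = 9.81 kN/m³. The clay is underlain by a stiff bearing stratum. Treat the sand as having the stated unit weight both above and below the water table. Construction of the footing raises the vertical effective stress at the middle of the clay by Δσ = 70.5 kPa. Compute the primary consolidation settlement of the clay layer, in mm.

Mid-depth of clay below the ground surface: z = 2.3 + 5.4/2 = 5 m.
Total vertical stress at mid-clay: σ_v = 18.4×2.3 + 18.6×2.7 = 92.54 kPa.
Pore pressure: u = 9.81×(5 − 1.2) = 37.278 kPa.
Initial effective stress: σ'_0 = σ_v − u = 92.54 − 37.278 = 55.262 kPa.
Final effective stress: σ'_f = 55.262 + 70.5 = 125.76 kPa.
σ'_f = 125.76 > σ'_p = 94.7 kPa, so the stress path crosses the preconsolidation pressure — recompression up to σ'_p, then virgin compression beyond:
S_c = H/(1+e₀)·[C_r·log₁₀(σ'_p/σ'_0) + C_c·log₁₀(σ'_f/σ'_p)]
    = 5.4/1.72 × [0.089×log₁₀(94.7/55.262) + 0.27×log₁₀(125.76/94.7)]
    = 3.1395 × [0.020819 + 0.033262] = 0.1698 m

S_c ≈ 170 mm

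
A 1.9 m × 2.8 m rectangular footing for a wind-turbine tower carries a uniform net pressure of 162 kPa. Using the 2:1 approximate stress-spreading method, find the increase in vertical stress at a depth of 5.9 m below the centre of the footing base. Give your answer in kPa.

By the 2:1 method the load spreads at 1 horizontal : 2 vertical, so at depth z the loaded area has grown by z in each plan dimension:
Δσ = qBL/((B+z)(L+z)) = 162×1.9×2.8/((1.9+5.9)(2.8+5.9)) = 12.7 kPa

Δσ_z ≈ 12.7 kPa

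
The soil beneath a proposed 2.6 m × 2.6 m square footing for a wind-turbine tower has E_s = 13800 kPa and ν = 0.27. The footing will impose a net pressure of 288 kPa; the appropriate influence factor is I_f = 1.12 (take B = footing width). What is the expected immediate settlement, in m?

Immediate (elastic) settlement: S_e = q·B·(1−ν²)/E_s · I_f.
S_e = 288 × 2.6 × (1 − 0.27²) / 13800 × 1.12
    = 288 × 2.6 × 0.9271 / 13800 × 1.12
    = 0.05634 m

S_e ≈ 0.0563 m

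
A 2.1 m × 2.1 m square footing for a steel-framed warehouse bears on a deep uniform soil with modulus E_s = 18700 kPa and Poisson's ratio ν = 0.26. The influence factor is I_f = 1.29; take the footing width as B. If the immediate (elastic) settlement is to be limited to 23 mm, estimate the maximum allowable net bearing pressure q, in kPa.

S_e = q·B·(1−ν²)/E_s · I_f  ⇒  q = S_e·E_s / (B·(1−ν²)·I_f).
q = 0.023 × 18700 / (2.1 × 0.9324 × 1.29) = 170.3 kPa

q ≈ 170 kPa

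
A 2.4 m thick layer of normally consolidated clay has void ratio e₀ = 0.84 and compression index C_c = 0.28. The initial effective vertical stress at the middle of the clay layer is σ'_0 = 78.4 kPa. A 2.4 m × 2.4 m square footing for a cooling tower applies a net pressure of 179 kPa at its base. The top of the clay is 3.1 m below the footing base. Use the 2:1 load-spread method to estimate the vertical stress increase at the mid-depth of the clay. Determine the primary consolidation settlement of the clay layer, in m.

Mid-depth of clay below the footing base: z = 3.1 + 2.4/2 = 4.3 m.
Stress increase at mid-clay by the 2:1 spreading method:
Δσ = qBL/((B+z)(L+z)) = 179×2.4×2.4/((2.4+4.3)(2.4+4.3)) = 22.968 kPa
Final effective stress: σ'_f = σ'_0 + Δσ = 78.4 + 22.968 = 101.37 kPa.
Normally consolidated clay, so the full stress increment lies on the virgin compression line:
S_c = C_c·H/(1+e₀)·log₁₀(σ'_f/σ'_0) = 0.28×2.4/(1+0.84)×log₁₀(101.37/78.4)
    = 0.36522 × 0.11159 = 0.04075 m

S_c ≈ 0.0408 m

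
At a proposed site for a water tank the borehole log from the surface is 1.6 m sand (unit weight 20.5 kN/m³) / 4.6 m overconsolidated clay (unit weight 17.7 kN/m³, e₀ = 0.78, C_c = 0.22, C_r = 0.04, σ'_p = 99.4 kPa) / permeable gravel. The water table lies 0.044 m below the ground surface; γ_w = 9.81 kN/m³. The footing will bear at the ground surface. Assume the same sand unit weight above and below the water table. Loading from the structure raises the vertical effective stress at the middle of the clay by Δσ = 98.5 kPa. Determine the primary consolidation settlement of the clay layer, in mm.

S_c ≈ 120 mm

Mid-depth of clay below the ground surface: z = 1.6 + 4.6/2 = 3.9 m.
Total vertical stress at mid-clay: σ_v = 20.5×1.6 + 17.7×2.3 = 73.51 kPa.
Pore pressure: u = 9.81×(3.9 − 0.044) = 37.827 kPa.
Initial effective stress: σ'_0 = σ_v − u = 73.51 − 37.827 = 35.683 kPa.
Final effective stress: σ'_f = 35.683 + 98.5 = 134.18 kPa.
σ'_f = 134.18 > σ'_p = 99.4 kPa, so the stress path crosses the preconsolidation pressure — recompression up to σ'_p, then virgin compression beyond:
S_c = H/(1+e₀)·[C_r·log₁₀(σ'_p/σ'_0) + C_c·log₁₀(σ'_f/σ'_p)]
    = 4.6/1.78 × [0.04×log₁₀(99.4/35.683) + 0.22×log₁₀(134.18/99.4)]
    = 2.5843 × [0.017797 + 0.028666] = 0.1201 m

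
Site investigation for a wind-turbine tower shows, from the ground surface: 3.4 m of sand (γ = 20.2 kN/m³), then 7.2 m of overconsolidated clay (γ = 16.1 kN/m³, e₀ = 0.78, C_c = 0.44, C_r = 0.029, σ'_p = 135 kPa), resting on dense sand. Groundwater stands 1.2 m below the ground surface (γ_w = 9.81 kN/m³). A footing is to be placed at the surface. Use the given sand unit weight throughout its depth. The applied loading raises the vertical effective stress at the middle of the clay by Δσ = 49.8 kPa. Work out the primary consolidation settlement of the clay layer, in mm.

Mid-depth of clay below the ground surface: z = 3.4 + 7.2/2 = 7 m.
Total vertical stress at mid-clay: σ_v = 20.2×3.4 + 16.1×3.6 = 126.64 kPa.
Pore pressure: u = 9.81×(7 − 1.2) = 56.898 kPa.
Initial effective stress: σ'_0 = σ_v − u = 126.64 − 56.898 = 69.742 kPa.
Final effective stress: σ'_f = 69.742 + 49.8 = 119.54 kPa.
σ'_f = 119.54 ≤ σ'_p = 135 kPa, so the clay remains overconsolidated and only the recompression index applies:
S_c = C_r·H/(1+e₀)·log₁₀(σ'_f/σ'_0) = 0.029×7.2/1.78×log₁₀(119.54/69.742)
    = 0.1173 × 0.23402 = 0.02745 m

S_c ≈ 27.5 mm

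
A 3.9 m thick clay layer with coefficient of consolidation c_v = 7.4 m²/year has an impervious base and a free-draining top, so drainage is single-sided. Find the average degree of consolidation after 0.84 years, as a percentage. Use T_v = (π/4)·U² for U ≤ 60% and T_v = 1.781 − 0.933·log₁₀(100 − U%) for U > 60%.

U ≈ 70.4 %

Drainage path length: H_d = H = 3.9 m (single drainage).
T_v = c_v·t/H_d² = 7.4×0.84/3.9² = 0.40868.
T_v = 0.40868 corresponds to the U > 60% branch:
U = 1 − 10^((1.781 − T_v)/0.933)/100 = 0.7043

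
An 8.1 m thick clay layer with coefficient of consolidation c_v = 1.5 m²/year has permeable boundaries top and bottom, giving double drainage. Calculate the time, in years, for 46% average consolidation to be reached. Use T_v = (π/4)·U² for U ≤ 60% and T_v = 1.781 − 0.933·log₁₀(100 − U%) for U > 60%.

t ≈ 1.82 years

Drainage path length: H_d = H/2 = 4.05 m (double drainage).
U ≤ 60%: T_v = (π/4)·U² = (π/4)×0.46² = 0.16619.
t = T_v·H_d²/c_v = 0.16619×4.05²/1.5 = 1.817 years.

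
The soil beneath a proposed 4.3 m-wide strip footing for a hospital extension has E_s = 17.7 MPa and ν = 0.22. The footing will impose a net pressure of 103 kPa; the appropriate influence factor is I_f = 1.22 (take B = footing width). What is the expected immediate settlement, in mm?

Immediate (elastic) settlement: S_e = q·B·(1−ν²)/E_s · I_f.
E_s = 17.7 MPa = 17700 kPa.
S_e = 103 × 4.3 × (1 − 0.22²) / 17700 × 1.22
    = 103 × 4.3 × 0.9516 / 17700 × 1.22
    = 0.02905 m = 29.05 mm

S_e ≈ 29.1 mm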